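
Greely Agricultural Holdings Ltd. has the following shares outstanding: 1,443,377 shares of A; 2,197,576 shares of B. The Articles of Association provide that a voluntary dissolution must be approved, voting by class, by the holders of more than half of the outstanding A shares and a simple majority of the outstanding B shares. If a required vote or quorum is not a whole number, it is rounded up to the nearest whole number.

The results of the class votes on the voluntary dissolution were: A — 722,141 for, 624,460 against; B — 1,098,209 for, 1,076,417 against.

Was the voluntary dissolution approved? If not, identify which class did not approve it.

A: a majority of 1443377 is 721689; 721,689 required, 722,141 in favor — approved.
B: a majority of 2197576 is 1098789; 1,098,789 required, 1,098,209 in favor — not approved.

Not approved — the B shares did not give the required vote.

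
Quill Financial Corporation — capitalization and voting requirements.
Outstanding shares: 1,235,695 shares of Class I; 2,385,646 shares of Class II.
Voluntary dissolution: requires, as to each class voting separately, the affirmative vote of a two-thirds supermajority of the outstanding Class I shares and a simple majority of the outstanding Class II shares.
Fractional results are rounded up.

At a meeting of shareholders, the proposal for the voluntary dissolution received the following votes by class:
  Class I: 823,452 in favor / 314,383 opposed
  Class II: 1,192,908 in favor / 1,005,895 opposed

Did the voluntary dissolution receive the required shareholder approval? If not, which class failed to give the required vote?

Not approved — the Class I shares did not give the required vote.

Class I: 2/3 of 1235695 = 823796.67, rounded up to 823797; 823,797 required, 823,452 in favor — not approved.
Class II: a majority of 2385646 is 1192824; 1,192,824 required, 1,192,908 in favor — approved.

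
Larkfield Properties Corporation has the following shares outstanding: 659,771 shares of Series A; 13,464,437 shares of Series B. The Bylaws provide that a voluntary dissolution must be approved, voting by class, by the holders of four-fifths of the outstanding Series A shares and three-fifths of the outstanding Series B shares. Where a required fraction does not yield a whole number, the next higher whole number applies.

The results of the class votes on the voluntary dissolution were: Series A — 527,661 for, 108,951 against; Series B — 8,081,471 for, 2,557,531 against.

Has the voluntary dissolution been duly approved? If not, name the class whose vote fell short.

Series A: 4/5 of 659771 = 527816.80, rounded up to 527817; 527,817 required, 527,661 in favor — not approved.
Series B: 3/5 of 13464437 = 8078662.20, rounded up to 8078663; 8,078,663 required, 8,081,471 in favor — approved.

Not approved — the Series A shares did not give the required vote.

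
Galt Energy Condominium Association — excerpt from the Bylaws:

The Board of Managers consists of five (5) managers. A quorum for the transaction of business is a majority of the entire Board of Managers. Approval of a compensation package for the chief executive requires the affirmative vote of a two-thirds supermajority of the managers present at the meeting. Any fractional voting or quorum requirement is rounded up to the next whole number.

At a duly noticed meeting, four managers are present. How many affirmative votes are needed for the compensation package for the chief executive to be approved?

The compensation package for the chief executive requires two-thirds of the managers present (4).
2/3 of 4 = 2.67, rounded up to 3.

3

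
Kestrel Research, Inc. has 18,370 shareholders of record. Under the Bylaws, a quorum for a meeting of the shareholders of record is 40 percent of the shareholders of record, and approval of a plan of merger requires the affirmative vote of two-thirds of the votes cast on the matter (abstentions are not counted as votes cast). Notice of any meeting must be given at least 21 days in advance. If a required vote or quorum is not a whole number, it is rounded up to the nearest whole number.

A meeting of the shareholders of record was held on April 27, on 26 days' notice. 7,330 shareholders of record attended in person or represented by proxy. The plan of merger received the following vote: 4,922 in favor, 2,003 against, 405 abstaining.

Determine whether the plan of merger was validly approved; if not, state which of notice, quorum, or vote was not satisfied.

Notice: 26 days given; 21 required. Satisfied.
Quorum: 40% of 18,370 = 7,348; 7,330 present. Not satisfied.
Vote: requires two-thirds of the votes cast (7,330 − 405 abstaining = 6,925); 2/3 of 6925 = 4616.67, rounded up to 4617, so 4,617 needed; 4,922 in favor. Satisfied.

Invalid — quorum requirement not satisfied.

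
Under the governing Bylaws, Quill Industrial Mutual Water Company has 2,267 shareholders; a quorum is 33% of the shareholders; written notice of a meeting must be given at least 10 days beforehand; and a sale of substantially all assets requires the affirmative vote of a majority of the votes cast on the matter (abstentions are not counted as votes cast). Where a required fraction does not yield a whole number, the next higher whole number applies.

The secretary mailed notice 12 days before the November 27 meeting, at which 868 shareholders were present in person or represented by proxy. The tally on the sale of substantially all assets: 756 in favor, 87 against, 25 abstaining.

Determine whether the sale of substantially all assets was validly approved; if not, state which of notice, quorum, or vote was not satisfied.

Valid — all requirements satisfied.

Notice: 12 days given; 10 required. Satisfied.
Quorum: 33% of 2,267 = 748.11, rounded up to 749; 868 present. Satisfied.
Vote: requires a majority of the votes cast (868 − 25 abstaining = 843); a majority of 843 is 422, so 422 needed; 756 in favor. Satisfied.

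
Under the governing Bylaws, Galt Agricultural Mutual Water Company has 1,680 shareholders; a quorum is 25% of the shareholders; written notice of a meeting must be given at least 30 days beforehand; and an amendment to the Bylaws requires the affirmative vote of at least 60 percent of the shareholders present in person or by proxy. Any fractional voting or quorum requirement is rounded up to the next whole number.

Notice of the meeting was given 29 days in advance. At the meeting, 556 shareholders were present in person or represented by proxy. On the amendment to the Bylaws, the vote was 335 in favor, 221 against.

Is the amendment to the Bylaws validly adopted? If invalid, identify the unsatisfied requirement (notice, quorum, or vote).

Invalid — notice requirement not satisfied.

Notice: 29 days given; 30 required. Not satisfied.
Quorum: 25% of 1,680 = 420; 556 present. Satisfied.
Vote: requires three-fifths of those present (556); 3/5 of 556 = 333.60, rounded up to 334, so 334 needed; 335 in favor. Satisfied.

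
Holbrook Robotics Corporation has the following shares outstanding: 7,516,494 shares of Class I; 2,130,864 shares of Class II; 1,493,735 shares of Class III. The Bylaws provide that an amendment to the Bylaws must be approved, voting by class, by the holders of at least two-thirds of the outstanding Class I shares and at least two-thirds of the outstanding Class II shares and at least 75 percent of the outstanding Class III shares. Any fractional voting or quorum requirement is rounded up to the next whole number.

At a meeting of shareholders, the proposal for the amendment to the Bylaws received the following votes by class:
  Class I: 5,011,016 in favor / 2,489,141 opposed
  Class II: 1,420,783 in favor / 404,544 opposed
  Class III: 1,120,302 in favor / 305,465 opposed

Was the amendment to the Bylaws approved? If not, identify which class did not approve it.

Approved — every class gave the required vote.

Class I: 2/3 of 7516494 = 5010996; 5,010,996 required, 5,011,016 in favor — approved.
Class II: 2/3 of 2130864 = 1420576; 1,420,576 required, 1,420,783 in favor — approved.
Class III: 3/4 of 1493735 = 1120301.25, rounded up to 1120302; 1,120,302 required, 1,120,302 in favor — approved.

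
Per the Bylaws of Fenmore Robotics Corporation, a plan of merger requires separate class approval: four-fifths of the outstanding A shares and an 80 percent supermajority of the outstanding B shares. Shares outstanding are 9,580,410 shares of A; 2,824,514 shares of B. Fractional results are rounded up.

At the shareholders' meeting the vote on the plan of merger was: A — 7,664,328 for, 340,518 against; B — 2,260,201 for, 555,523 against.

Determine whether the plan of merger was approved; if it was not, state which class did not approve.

A: 4/5 of 9580410 = 7664328; 7,664,328 required, 7,664,328 in favor — approved.
B: 4/5 of 2824514 = 2259611.20, rounded up to 2259612; 2,259,612 required, 2,260,201 in favor — approved.

Approved — every class gave the required vote.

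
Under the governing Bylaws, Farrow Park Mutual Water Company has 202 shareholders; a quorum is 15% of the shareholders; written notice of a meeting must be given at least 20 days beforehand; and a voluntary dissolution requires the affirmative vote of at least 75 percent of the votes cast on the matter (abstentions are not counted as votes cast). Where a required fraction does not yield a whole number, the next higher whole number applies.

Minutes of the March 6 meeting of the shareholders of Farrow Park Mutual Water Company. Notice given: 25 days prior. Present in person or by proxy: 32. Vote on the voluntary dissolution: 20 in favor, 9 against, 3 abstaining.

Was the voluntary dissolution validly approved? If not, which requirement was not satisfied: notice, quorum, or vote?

Invalid — vote requirement not satisfied.

Notice: 25 days given; 20 required. Satisfied.
Quorum: 15% of 202 = 30.30, rounded up to 31; 32 present. Satisfied.
Vote: requires three-fourths of the votes cast (32 − 3 abstaining = 29); 3/4 of 29 = 21.75, rounded up to 22, so 22 needed; 20 in favor. Not satisfied.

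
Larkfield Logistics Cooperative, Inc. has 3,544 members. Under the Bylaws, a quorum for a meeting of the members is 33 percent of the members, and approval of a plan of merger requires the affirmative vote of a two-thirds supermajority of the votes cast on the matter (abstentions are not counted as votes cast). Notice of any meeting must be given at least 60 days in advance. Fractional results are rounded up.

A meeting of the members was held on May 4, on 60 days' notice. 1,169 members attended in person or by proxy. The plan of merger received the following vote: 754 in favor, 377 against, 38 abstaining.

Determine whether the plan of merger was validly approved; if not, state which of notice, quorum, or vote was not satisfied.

Notice: 60 days given; 60 required. Satisfied.
Quorum: 33% of 3,544 = 1,169.52, rounded up to 1,170; 1,169 present. Not satisfied.
Vote: requires two-thirds of the votes cast (1,169 − 38 abstaining = 1,131); 2/3 of 1131 = 754, so 754 needed; 754 in favor. Satisfied.

Invalid — quorum requirement not satisfied.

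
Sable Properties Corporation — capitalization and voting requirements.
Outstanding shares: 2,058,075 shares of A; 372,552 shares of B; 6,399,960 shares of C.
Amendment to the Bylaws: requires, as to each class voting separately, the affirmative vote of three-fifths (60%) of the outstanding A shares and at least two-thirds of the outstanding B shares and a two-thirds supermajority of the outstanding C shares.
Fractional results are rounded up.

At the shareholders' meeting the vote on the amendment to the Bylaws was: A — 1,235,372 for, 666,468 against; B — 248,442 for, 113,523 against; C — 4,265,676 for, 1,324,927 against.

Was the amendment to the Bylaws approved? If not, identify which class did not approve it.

A: 3/5 of 2058075 = 1234845; 1,234,845 required, 1,235,372 in favor — approved.
B: 2/3 of 372552 = 248368; 248,368 required, 248,442 in favor — approved.
C: 2/3 of 6399960 = 4266640; 4,266,640 required, 4,265,676 in favor — not approved.

Not approved — the C shares did not give the required vote.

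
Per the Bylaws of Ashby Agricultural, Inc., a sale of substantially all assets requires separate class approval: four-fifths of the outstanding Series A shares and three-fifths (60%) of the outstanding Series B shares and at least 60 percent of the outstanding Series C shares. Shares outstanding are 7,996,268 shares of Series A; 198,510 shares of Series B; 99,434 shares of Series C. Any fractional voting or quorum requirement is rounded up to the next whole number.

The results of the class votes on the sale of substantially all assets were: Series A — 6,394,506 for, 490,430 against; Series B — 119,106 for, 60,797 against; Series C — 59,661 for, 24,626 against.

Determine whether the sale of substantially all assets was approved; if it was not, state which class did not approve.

Not approved — the Series A shares did not give the required vote.

Series A: 4/5 of 7996268 = 6397014.40, rounded up to 6397015; 6,397,015 required, 6,394,506 in favor — not approved.
Series B: 3/5 of 198510 = 119106; 119,106 required, 119,106 in favor — approved.
Series C: 3/5 of 99434 = 59660.40, rounded up to 59661; 59,661 required, 59,661 in favor — approved.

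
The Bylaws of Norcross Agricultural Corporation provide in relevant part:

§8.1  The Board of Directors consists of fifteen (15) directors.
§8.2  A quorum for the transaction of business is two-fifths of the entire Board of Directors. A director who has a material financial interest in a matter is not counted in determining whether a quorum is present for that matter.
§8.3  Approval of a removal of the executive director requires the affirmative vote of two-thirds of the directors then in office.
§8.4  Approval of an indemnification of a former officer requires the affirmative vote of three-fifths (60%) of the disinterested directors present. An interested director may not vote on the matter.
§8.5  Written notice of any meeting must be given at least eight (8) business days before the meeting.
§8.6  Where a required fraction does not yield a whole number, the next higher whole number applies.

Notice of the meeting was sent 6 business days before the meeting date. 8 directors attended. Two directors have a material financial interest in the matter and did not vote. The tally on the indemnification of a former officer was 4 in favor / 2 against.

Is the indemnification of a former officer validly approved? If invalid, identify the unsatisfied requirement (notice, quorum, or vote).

Invalid — notice requirement not satisfied.

Notice: 6 business days given; 8 required (6 < 8). Not satisfied.
Quorum: 8 present, but the 2 interested directors do not count, leaving 6. Quorum is 6. Satisfied.
Vote: the indemnification of a former officer requires three-fifths of the disinterested directors present (8 − 2 = 6). 3/5 of 6 = 3.60, rounded up to 4, so 4 affirmative votes are needed; 4 voted in favor. Satisfied.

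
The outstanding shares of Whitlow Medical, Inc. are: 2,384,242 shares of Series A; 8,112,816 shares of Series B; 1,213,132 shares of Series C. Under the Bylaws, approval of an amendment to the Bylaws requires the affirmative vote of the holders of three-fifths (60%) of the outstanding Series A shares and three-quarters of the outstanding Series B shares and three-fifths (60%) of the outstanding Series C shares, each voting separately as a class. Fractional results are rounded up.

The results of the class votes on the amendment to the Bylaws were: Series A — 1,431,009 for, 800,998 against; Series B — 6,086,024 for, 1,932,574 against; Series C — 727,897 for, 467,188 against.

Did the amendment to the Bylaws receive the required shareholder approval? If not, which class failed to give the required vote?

Series A: 3/5 of 2384242 = 1430545.20, rounded up to 1430546; 1,430,546 required, 1,431,009 in favor — approved.
Series B: 3/4 of 8112816 = 6084612; 6,084,612 required, 6,086,024 in favor — approved.
Series C: 3/5 of 1213132 = 727879.20, rounded up to 727880; 727,880 required, 727,897 in favor — approved.

Approved — every class gave the required vote.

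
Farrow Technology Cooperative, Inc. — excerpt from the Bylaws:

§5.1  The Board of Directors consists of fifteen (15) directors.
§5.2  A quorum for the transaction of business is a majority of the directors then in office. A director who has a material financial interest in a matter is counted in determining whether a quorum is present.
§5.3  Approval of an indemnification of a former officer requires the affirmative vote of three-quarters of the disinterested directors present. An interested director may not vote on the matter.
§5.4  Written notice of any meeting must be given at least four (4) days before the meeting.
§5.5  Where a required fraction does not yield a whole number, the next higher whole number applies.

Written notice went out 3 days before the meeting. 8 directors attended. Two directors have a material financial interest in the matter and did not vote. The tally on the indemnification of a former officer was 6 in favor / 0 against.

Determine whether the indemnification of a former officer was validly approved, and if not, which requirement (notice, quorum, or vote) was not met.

Invalid — notice requirement not satisfied.

Notice: 3 days given; 4 required (3 < 4). Not satisfied.
Quorum: 8 present (interested directors count toward quorum); quorum is 8. Satisfied.
Vote: the indemnification of a former officer requires three-fourths of the disinterested directors present (8 − 2 = 6). 3/4 of 6 = 4.50, rounded up to 5, so 5 affirmative votes are needed; 6 voted in favor. Satisfied.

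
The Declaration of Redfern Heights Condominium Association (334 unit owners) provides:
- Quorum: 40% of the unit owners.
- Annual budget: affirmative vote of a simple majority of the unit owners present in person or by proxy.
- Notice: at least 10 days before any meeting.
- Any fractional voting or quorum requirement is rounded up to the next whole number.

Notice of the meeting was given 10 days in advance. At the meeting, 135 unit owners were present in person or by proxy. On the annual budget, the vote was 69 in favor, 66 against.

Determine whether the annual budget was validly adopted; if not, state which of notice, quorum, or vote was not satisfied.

Notice: 10 days given; 10 required. Satisfied.
Quorum: 40% of 334 = 133.60, rounded up to 134; 135 present. Satisfied.
Vote: requires a majority of those present (135); a majority of 135 is 68, so 68 needed; 69 in favor. Satisfied.

Valid — all requirements satisfied.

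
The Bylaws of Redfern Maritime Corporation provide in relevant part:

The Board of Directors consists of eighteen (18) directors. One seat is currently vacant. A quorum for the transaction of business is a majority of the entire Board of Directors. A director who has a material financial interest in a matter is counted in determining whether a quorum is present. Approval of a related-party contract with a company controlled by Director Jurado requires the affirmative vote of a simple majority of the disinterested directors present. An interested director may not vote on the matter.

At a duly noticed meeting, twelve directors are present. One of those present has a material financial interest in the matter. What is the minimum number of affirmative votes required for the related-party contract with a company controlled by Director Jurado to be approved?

The related-party contract with a company controlled by Director Jurado requires a majority of the disinterested directors present (12 − 1 = 11).
A majority of 11 is 6.

6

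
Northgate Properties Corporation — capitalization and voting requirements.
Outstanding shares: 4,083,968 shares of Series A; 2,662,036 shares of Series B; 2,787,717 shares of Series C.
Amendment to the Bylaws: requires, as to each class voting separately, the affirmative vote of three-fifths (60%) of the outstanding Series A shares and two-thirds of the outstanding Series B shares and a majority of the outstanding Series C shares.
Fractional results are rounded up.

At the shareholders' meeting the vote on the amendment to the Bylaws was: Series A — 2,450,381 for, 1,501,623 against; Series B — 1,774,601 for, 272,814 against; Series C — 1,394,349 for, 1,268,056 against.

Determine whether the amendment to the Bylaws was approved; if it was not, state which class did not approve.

Not approved — the Series B shares did not give the required vote.

Series A: 3/5 of 4083968 = 2450380.80, rounded up to 2450381; 2,450,381 required, 2,450,381 in favor — approved.
Series B: 2/3 of 2662036 = 1774690.67, rounded up to 1774691; 1,774,691 required, 1,774,601 in favor — not approved.
Series C: a majority of 2787717 is 1393859; 1,393,859 required, 1,394,349 in favor — approved.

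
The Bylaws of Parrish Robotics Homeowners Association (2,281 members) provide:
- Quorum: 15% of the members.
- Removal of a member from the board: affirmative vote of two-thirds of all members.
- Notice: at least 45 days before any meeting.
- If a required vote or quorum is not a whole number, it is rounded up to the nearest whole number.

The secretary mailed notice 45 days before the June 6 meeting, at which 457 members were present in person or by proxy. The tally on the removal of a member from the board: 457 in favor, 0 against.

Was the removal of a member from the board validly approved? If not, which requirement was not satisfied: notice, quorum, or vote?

Invalid — vote requirement not satisfied.

Notice: 45 days given; 45 required. Satisfied.
Quorum: 15% of 2,281 = 342.15, rounded up to 343; 457 present. Satisfied.
Vote: requires two-thirds of all members (2,281); 2/3 of 2281 = 1520.67, rounded up to 1521, so 1,521 needed; 457 in favor. Not satisfied.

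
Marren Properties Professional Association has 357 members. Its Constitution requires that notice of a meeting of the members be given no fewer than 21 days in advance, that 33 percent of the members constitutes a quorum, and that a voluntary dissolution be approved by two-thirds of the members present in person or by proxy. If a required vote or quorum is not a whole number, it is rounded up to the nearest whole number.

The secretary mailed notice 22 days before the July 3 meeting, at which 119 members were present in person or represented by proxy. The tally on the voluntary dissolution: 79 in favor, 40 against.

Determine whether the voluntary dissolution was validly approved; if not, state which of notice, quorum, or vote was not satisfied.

Notice: 22 days given; 21 required. Satisfied.
Quorum: 33% of 357 = 117.81, rounded up to 118; 119 present. Satisfied.
Vote: requires two-thirds of those present (119); 2/3 of 119 = 79.33, rounded up to 80, so 80 needed; 79 in favor. Not satisfied.

Invalid — vote requirement not satisfied.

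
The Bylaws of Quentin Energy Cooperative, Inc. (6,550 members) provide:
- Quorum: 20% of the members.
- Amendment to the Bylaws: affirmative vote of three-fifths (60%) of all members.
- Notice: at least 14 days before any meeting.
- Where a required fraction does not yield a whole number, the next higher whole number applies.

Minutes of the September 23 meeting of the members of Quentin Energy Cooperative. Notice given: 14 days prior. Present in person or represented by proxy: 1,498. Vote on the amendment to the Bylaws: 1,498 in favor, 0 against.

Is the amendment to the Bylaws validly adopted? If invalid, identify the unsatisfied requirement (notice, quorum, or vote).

Notice: 14 days given; 14 required. Satisfied.
Quorum: 20% of 6,550 = 1,310; 1,498 present. Satisfied.
Vote: requires three-fifths of all members (6,550); 3/5 of 6550 = 3930, so 3,930 needed; 1,498 in favor. Not satisfied.

Invalid — vote requirement not satisfied.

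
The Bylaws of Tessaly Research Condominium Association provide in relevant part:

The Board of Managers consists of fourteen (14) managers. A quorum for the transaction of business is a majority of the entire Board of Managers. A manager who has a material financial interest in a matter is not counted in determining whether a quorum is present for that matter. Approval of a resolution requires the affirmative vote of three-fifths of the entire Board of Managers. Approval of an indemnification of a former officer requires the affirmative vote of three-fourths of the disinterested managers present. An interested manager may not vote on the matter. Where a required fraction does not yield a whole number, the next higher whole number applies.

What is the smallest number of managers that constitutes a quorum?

8

A majority of 14 is 8.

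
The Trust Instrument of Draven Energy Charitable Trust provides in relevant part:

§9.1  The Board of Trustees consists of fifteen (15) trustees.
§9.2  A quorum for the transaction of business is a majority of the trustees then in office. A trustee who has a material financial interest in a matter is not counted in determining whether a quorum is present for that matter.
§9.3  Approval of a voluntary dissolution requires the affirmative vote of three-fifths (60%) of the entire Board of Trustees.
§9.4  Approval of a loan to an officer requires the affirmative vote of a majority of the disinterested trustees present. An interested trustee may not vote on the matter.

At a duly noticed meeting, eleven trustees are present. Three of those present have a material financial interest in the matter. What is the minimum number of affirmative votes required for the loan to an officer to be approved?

5

The loan to an officer requires a majority of the disinterested trustees present (11 − 3 = 8).
A majority of 8 is 5.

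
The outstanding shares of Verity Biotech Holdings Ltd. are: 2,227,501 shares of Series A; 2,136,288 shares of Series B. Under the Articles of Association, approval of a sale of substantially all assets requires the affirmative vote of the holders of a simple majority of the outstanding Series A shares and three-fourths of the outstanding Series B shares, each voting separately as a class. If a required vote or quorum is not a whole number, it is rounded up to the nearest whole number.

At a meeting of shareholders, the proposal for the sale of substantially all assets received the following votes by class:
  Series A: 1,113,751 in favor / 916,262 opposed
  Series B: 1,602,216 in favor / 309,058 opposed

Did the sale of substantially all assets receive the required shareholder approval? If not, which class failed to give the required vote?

Series A: a majority of 2227501 is 1113751; 1,113,751 required, 1,113,751 in favor — approved.
Series B: 3/4 of 2136288 = 1602216; 1,602,216 required, 1,602,216 in favor — approved.

Approved — every class gave the required vote.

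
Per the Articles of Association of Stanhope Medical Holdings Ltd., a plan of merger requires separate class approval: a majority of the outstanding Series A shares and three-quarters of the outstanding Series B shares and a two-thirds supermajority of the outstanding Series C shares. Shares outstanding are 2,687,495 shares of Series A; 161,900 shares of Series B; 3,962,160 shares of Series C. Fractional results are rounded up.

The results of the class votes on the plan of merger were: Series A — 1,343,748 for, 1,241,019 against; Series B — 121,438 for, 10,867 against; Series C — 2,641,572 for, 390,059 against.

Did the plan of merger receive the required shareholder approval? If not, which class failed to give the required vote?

Series A: a majority of 2687495 is 1343748; 1,343,748 required, 1,343,748 in favor — approved.
Series B: 3/4 of 161900 = 121425; 121,425 required, 121,438 in favor — approved.
Series C: 2/3 of 3962160 = 2641440; 2,641,440 required, 2,641,572 in favor — approved.

Approved — every class gave the required vote.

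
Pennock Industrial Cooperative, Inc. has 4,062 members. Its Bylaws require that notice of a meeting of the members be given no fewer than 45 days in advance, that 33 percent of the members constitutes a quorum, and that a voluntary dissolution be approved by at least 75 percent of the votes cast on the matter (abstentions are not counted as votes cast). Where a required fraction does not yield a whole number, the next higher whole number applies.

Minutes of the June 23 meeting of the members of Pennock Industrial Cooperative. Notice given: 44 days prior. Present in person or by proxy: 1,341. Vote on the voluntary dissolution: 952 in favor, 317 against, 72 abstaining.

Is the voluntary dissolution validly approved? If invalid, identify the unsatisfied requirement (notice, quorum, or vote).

Invalid — notice requirement not satisfied.

Notice: 44 days given; 45 required. Not satisfied.
Quorum: 33% of 4,062 = 1,340.46, rounded up to 1,341; 1,341 present. Satisfied.
Vote: requires three-fourths of the votes cast (1,341 − 72 abstaining = 1,269); 3/4 of 1269 = 951.75, rounded up to 952, so 952 needed; 952 in favor. Satisfied.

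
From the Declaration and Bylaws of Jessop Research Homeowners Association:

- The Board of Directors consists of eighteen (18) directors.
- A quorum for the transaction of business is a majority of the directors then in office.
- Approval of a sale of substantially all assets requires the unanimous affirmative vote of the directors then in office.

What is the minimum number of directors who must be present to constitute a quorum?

A majority of 18 is 10.

10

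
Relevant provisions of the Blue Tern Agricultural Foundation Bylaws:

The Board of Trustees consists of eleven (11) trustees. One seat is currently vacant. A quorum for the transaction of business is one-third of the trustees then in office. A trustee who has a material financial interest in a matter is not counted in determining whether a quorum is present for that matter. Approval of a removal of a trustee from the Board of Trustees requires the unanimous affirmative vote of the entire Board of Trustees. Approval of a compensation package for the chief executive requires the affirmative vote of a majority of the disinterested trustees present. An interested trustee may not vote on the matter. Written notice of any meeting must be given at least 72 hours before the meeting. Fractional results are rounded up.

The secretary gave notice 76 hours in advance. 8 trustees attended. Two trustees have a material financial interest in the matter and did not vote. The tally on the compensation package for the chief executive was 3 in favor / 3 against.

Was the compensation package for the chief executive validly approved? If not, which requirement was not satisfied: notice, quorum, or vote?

Invalid — vote requirement not satisfied.

Notice: 76 hours given; 72 required (76 ≥ 72). Satisfied.
Quorum: 8 present, but the 2 interested trustees do not count, leaving 6. Quorum is 4. Satisfied.
Vote: the compensation package for the chief executive requires a majority of the disinterested trustees present (8 − 2 = 6). A majority of 6 is 4, so 4 affirmative votes are needed; 3 voted in favor. Not satisfied.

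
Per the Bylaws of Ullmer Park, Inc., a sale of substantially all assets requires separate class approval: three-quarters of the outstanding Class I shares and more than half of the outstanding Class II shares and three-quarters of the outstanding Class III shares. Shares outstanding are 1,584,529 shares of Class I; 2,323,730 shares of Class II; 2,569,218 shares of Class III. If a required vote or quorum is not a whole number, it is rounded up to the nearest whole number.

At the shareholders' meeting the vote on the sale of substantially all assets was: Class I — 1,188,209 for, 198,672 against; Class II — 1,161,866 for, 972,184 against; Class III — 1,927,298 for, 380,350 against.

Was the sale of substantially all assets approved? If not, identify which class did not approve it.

Class I: 3/4 of 1584529 = 1188396.75, rounded up to 1188397; 1,188,397 required, 1,188,209 in favor — not approved.
Class II: a majority of 2323730 is 1161866; 1,161,866 required, 1,161,866 in favor — approved.
Class III: 3/4 of 2569218 = 1926913.50, rounded up to 1926914; 1,926,914 required, 1,927,298 in favor — approved.

Not approved — the Class I shares did not give the required vote.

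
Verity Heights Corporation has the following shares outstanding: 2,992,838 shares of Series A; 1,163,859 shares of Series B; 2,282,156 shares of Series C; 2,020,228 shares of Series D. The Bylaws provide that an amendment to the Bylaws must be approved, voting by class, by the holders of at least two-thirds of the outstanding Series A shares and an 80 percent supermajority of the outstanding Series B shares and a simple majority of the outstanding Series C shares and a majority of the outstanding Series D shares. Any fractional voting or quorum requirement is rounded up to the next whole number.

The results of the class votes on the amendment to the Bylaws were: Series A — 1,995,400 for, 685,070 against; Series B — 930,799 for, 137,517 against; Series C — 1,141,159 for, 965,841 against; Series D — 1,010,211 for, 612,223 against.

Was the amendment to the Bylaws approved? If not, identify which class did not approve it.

Not approved — the Series B shares did not give the required vote.

Series A: 2/3 of 2992838 = 1995225.33, rounded up to 1995226; 1,995,226 required, 1,995,400 in favor — approved.
Series B: 4/5 of 1163859 = 931087.20, rounded up to 931088; 931,088 required, 930,799 in favor — not approved.
Series C: a majority of 2282156 is 1141079; 1,141,079 required, 1,141,159 in favor — approved.
Series D: a majority of 2020228 is 1010115; 1,010,115 required, 1,010,211 in favor — approved.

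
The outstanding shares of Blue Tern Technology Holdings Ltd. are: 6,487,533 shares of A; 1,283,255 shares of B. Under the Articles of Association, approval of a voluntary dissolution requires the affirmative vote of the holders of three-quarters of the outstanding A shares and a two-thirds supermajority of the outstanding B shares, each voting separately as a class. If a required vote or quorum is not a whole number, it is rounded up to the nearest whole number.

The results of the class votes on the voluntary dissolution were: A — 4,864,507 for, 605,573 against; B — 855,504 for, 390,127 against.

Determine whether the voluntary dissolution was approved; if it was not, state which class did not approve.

A: 3/4 of 6487533 = 4865649.75, rounded up to 4865650; 4,865,650 required, 4,864,507 in favor — not approved.
B: 2/3 of 1283255 = 855503.33, rounded up to 855504; 855,504 required, 855,504 in favor — approved.

Not approved — the A shares did not give the required vote.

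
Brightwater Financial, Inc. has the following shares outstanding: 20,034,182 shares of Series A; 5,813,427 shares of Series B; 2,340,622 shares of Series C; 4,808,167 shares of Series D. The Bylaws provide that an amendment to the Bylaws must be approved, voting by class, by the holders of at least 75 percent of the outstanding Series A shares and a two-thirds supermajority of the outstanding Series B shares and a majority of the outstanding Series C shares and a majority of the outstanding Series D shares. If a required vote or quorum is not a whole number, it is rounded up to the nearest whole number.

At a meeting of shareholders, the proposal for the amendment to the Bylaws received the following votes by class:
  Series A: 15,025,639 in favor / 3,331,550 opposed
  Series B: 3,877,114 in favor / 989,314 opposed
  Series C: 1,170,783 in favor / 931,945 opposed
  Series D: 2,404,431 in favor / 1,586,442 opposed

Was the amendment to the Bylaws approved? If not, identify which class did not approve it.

Series A: 3/4 of 20034182 = 15025636.50, rounded up to 15025637; 15,025,637 required, 15,025,639 in favor — approved.
Series B: 2/3 of 5813427 = 3875618; 3,875,618 required, 3,877,114 in favor — approved.
Series C: a majority of 2340622 is 1170312; 1,170,312 required, 1,170,783 in favor — approved.
Series D: a majority of 4808167 is 2404084; 2,404,084 required, 2,404,431 in favor — approved.

Approved — every class gave the required vote.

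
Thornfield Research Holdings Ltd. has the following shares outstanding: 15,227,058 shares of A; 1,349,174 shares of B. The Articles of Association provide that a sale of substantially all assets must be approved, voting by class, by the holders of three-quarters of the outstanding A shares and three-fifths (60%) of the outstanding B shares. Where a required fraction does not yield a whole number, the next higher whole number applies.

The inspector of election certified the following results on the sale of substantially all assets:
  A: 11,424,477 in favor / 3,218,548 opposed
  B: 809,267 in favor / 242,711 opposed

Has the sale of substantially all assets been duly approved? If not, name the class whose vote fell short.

A: 3/4 of 15227058 = 11420293.50, rounded up to 11420294; 11,420,294 required, 11,424,477 in favor — approved.
B: 3/5 of 1349174 = 809504.40, rounded up to 809505; 809,505 required, 809,267 in favor — not approved.

Not approved — the B shares did not give the required vote.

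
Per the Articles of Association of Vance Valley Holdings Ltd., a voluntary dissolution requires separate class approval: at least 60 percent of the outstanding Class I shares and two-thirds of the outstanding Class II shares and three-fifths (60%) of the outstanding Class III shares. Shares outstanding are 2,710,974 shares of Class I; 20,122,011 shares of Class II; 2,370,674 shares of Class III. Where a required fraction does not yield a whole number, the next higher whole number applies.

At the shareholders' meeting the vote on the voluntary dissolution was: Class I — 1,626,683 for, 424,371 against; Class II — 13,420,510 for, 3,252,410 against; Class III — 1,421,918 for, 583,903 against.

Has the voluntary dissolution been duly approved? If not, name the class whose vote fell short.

Class I: 3/5 of 2710974 = 1626584.40, rounded up to 1626585; 1,626,585 required, 1,626,683 in favor — approved.
Class II: 2/3 of 20122011 = 13414674; 13,414,674 required, 13,420,510 in favor — approved.
Class III: 3/5 of 2370674 = 1422404.40, rounded up to 1422405; 1,422,405 required, 1,421,918 in favor — not approved.

Not approved — the Class III shares did not give the required vote.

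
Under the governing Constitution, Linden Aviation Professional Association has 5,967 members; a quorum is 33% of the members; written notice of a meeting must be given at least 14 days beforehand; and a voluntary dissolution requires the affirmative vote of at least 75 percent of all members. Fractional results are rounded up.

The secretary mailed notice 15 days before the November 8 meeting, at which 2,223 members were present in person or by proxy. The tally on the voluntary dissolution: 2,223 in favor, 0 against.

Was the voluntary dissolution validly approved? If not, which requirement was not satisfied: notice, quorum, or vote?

Invalid — vote requirement not satisfied.

Notice: 15 days given; 14 required. Satisfied.
Quorum: 33% of 5,967 = 1,969.11, rounded up to 1,970; 2,223 present. Satisfied.
Vote: requires three-fourths of all members (5,967); 3/4 of 5967 = 4475.25, rounded up to 4476, so 4,476 needed; 2,223 in favor. Not satisfied.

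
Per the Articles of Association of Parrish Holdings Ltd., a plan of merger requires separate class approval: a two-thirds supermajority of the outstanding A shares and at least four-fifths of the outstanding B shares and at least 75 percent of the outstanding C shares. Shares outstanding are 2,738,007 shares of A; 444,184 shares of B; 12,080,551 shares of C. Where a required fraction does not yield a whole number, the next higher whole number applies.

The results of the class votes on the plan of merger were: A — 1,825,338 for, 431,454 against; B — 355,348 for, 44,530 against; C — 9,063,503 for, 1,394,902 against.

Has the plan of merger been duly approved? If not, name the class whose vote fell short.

A: 2/3 of 2738007 = 1825338; 1,825,338 required, 1,825,338 in favor — approved.
B: 4/5 of 444184 = 355347.20, rounded up to 355348; 355,348 required, 355,348 in favor — approved.
C: 3/4 of 12080551 = 9060413.25, rounded up to 9060414; 9,060,414 required, 9,063,503 in favor — approved.

Approved — every class gave the required vote.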